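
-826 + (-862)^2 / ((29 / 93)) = 69079138 / 29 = 2382039.24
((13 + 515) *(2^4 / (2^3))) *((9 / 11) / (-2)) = -432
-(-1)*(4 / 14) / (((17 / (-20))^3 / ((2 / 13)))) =-32000 / 447083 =-0.07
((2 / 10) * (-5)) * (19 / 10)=-19 / 10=-1.90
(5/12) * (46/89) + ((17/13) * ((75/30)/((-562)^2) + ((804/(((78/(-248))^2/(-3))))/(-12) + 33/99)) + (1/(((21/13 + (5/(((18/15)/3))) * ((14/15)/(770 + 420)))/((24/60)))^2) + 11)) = 114816500913611338210523/43020802044121395000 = 2668.86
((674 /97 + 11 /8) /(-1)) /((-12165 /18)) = 19377 /1573340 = 0.01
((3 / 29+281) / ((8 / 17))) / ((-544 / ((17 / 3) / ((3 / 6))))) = -17323 / 1392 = -12.44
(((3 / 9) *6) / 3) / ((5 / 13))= 26 / 15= 1.73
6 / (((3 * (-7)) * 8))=-1 / 28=-0.04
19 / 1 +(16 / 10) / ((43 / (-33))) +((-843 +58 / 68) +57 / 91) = -547965801 / 665210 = -823.75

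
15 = 15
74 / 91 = 0.81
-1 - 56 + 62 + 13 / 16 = 93 / 16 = 5.81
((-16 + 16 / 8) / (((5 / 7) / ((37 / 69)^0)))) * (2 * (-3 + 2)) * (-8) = -1568 / 5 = -313.60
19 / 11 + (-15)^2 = 226.73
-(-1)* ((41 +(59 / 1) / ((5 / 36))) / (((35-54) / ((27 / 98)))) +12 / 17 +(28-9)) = 2049839 / 158270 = 12.95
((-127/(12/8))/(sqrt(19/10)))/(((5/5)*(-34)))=127*sqrt(190)/969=1.81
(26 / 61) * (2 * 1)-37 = -2205 / 61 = -36.15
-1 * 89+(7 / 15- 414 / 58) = -41617 / 435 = -95.67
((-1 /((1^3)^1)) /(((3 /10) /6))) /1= -20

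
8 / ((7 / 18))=144 / 7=20.57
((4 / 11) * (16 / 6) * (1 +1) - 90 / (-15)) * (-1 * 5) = -1310 / 33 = -39.70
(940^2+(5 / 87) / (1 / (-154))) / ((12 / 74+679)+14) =2844279910 / 2231289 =1274.73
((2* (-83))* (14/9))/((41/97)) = -225428/369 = -610.92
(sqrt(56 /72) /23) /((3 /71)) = 71 * sqrt(7) /207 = 0.91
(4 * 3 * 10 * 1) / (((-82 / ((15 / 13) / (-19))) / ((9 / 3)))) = 0.27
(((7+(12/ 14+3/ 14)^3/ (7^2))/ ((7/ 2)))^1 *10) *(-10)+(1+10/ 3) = -196.38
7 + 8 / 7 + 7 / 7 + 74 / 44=10.82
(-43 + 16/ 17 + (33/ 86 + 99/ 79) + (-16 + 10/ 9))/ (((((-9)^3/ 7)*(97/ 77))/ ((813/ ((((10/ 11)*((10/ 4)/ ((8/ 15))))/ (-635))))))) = -51075.82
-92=-92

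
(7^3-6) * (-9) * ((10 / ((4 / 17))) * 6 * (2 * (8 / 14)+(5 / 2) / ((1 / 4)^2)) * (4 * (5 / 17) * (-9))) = 2358460800 / 7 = 336922971.43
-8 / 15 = -0.53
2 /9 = 0.22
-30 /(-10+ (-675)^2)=-6 /91123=-0.00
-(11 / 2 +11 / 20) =-121 / 20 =-6.05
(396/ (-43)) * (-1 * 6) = 2376/ 43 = 55.26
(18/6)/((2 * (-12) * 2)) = -1/16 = -0.06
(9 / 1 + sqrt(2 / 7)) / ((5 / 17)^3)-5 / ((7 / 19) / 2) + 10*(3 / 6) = 4913*sqrt(14) / 875 + 290144 / 875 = 352.60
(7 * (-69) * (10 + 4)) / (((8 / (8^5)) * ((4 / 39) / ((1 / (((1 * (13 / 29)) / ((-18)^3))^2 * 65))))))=-594192826234699776 / 845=-703186776609112.16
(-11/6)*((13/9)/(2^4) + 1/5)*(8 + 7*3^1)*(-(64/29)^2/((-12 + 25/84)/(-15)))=8239616/85521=96.35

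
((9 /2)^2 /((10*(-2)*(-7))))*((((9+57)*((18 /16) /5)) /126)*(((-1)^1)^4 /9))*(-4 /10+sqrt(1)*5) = 0.01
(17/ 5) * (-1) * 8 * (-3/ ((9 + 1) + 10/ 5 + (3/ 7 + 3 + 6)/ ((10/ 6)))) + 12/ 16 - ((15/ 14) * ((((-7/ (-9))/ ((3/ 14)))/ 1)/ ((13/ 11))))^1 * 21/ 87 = 6398369/ 1397916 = 4.58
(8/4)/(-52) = -1/26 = -0.04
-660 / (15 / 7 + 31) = -19.91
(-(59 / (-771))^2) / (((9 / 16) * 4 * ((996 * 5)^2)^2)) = -3481 / 822637769500238760000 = -0.00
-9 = -9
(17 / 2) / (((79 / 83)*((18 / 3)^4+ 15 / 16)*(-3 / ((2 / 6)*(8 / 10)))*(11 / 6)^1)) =-90304 / 270489285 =-0.00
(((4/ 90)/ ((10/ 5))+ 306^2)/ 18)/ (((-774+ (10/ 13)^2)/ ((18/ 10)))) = -712101949/ 58817700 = -12.11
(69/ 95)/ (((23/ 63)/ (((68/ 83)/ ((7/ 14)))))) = 3.26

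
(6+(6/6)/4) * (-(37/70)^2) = -1369/784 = -1.75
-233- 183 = -416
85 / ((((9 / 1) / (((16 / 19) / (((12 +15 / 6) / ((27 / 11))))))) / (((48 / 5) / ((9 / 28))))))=243712 / 6061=40.21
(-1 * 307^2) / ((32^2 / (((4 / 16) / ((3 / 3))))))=-94249 / 4096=-23.01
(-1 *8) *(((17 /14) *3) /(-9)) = 68 /21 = 3.24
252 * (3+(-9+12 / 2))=0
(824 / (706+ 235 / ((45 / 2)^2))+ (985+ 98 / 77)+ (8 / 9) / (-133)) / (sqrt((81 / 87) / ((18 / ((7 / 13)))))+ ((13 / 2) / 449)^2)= 5909.33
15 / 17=0.88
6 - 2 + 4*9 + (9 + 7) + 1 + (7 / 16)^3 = 233815 / 4096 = 57.08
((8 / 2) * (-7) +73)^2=2025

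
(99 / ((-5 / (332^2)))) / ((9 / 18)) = -4364870.40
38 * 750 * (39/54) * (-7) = -144083.33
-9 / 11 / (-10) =9 / 110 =0.08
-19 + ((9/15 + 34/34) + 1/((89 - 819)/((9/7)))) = -88923/5110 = -17.40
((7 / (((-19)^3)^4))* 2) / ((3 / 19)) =14 / 349470776694657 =0.00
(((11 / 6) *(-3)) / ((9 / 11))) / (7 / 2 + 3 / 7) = -77 / 45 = -1.71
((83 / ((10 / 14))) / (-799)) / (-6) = 581 / 23970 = 0.02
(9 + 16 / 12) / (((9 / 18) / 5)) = 310 / 3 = 103.33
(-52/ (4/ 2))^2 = 676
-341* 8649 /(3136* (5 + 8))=-2949309 /40768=-72.34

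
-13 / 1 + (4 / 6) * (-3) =-15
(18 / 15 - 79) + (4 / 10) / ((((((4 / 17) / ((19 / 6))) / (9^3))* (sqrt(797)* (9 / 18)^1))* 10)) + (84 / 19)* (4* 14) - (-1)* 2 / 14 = 78489* sqrt(797) / 79700 + 112998 / 665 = 197.72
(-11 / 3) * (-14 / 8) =77 / 12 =6.42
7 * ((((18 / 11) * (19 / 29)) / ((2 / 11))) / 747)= 133 / 2407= 0.06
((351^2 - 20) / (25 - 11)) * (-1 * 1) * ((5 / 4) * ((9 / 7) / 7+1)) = -17861245 / 1372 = -13018.40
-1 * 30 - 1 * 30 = -60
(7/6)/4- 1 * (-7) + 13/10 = 8.59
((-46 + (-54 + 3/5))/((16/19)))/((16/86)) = -406049/640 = -634.45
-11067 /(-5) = 11067 /5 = 2213.40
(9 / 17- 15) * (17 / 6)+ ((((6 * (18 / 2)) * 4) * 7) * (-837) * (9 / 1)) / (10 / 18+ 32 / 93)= -3177791275 / 251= -12660523.01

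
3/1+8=11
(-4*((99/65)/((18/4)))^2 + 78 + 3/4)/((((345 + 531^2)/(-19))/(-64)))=201115912/596371425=0.34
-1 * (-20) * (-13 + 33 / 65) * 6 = -19488 / 13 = -1499.08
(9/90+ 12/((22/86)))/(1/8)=376.07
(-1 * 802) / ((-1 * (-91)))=-802 / 91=-8.81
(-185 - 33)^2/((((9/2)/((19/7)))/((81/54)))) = 902956/21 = 42997.90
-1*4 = -4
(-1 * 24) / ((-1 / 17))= 408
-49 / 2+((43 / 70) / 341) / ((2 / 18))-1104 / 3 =-4684294 / 11935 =-392.48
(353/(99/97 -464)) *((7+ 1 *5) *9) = -82.34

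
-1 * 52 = -52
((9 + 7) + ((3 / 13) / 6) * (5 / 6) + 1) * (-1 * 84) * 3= -55797 / 13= -4292.08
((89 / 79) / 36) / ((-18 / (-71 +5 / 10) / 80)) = 20915 / 2133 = 9.81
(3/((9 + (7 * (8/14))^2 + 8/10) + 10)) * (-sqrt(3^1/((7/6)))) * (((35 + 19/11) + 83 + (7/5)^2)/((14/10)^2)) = -1505880 * sqrt(14)/675367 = -8.34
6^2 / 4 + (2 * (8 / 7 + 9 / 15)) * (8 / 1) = 1291 / 35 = 36.89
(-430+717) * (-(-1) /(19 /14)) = 4018 /19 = 211.47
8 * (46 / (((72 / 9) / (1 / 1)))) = 46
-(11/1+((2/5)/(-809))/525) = -23359873/2123625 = -11.00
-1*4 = -4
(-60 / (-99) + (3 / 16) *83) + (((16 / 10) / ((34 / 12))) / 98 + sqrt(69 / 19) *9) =35569277 / 2199120 + 9 *sqrt(1311) / 19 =33.33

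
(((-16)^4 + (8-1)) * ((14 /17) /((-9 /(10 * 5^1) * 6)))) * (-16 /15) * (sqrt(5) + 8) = 73408160 * sqrt(5) /1377 + 587265280 /1377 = 545686.94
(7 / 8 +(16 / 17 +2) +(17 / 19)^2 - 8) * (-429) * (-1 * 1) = -71259045 / 49096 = -1451.42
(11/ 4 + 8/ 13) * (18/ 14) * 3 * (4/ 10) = 5.19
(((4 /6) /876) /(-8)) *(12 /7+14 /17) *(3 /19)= -151 /3961272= -0.00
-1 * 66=-66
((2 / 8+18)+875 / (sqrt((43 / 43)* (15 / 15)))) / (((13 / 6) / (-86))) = -460917 / 13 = -35455.15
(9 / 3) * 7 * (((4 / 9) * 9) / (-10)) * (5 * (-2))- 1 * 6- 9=69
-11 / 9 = -1.22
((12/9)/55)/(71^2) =4/831765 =0.00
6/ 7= 0.86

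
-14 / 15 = -0.93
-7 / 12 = -0.58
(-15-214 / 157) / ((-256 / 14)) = 17983 / 20096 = 0.89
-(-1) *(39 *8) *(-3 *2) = -1872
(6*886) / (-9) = -1772 / 3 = -590.67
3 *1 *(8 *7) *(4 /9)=74.67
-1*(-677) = 677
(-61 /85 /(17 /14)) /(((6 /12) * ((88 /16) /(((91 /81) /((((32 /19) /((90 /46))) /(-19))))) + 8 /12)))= -84164262 /31676423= -2.66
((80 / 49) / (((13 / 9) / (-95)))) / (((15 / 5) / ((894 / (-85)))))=4076640 / 10829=376.46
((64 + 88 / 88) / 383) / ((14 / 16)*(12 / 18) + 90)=780 / 416321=0.00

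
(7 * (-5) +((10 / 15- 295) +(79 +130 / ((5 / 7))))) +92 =71 / 3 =23.67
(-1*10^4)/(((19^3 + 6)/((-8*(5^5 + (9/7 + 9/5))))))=36452.56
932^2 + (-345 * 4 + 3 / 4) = 3468979 / 4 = 867244.75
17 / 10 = 1.70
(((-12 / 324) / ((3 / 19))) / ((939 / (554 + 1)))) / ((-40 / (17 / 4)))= 11951 / 811296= 0.01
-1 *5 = -5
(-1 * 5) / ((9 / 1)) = -5 / 9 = -0.56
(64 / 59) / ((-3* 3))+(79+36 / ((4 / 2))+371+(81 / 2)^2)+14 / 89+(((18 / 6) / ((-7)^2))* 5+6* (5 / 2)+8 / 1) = 19744441963 / 9262764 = 2131.59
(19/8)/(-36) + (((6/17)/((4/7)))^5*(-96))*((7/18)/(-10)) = 0.27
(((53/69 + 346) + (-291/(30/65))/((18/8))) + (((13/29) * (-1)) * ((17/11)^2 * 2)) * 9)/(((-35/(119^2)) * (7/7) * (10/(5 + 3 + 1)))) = -69465557539/4035350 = -17214.26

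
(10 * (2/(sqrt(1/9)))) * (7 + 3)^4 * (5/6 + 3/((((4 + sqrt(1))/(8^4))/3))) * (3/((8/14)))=23226945000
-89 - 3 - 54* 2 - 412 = -612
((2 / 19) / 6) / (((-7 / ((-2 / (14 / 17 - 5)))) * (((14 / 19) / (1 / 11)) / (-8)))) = 136 / 114807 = 0.00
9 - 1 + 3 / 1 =11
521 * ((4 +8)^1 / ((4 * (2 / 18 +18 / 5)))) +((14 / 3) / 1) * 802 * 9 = 34105.17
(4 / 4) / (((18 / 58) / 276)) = 2668 / 3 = 889.33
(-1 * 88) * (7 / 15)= -41.07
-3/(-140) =3/140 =0.02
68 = 68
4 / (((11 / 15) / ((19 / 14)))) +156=163.40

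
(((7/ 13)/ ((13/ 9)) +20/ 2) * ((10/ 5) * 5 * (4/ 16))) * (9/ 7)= 78885/ 2366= 33.34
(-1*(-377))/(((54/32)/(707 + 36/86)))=183487408/1161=158042.56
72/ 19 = 3.79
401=401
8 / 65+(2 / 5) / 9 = 98 / 585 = 0.17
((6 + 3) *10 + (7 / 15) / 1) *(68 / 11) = 92276 / 165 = 559.25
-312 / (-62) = 156 / 31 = 5.03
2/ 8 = 1/ 4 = 0.25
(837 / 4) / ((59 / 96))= 20088 / 59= 340.47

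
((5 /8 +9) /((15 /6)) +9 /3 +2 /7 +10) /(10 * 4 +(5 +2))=2399 /6580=0.36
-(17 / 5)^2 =-289 / 25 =-11.56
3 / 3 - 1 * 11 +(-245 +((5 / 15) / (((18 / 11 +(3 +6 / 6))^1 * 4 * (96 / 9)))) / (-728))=-255.00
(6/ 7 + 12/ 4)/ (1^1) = 27/ 7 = 3.86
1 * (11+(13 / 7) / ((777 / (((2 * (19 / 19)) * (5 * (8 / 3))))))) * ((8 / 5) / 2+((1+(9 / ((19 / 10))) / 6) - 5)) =-41340683 / 1550115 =-26.67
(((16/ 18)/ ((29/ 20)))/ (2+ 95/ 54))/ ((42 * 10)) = 16/ 41209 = 0.00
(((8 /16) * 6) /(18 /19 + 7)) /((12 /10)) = 95 /302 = 0.31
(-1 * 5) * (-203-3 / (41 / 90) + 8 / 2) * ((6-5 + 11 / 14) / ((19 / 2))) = 1053625 / 5453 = 193.22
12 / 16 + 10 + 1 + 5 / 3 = 161 / 12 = 13.42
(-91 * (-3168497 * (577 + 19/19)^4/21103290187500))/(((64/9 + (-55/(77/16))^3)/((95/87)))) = -100060458583027527949/89269731265150000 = -1120.88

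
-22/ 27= -0.81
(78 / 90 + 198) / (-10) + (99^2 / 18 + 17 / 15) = 39431 / 75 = 525.75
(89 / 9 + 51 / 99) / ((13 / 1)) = 1030 / 1287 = 0.80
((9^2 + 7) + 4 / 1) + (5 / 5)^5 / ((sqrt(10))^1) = sqrt(10) / 10 + 92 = 92.32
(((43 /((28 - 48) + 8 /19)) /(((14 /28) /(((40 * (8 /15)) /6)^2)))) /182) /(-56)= 26144 /4798521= 0.01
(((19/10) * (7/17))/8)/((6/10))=133/816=0.16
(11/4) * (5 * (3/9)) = 55/12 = 4.58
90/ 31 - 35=-32.10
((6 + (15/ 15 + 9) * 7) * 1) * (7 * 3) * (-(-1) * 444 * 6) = 4251744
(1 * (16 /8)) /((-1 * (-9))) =2 /9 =0.22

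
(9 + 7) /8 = 2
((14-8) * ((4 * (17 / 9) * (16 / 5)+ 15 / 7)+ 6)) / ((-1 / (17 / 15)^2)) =-249.08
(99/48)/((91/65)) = 165/112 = 1.47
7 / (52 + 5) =0.12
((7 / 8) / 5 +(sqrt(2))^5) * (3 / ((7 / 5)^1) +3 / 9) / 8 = 13 / 240 +26 * sqrt(2) / 21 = 1.81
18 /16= 9 /8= 1.12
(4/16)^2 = 1/16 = 0.06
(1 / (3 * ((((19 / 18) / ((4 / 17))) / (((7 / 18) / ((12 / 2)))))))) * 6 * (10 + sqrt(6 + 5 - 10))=0.32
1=1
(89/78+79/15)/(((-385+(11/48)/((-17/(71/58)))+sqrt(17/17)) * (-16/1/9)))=11088063/1181357645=0.01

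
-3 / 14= -0.21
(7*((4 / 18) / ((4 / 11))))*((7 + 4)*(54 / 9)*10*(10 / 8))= 21175 / 6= 3529.17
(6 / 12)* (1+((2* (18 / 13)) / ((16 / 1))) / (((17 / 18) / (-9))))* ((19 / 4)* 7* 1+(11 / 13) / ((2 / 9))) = -553049 / 45968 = -12.03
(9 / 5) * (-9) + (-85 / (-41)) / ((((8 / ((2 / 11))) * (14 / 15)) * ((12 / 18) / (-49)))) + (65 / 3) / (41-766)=-12518417 / 627792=-19.94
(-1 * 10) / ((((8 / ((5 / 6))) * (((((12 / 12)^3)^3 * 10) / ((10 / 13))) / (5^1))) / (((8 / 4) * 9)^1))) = -375 / 52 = -7.21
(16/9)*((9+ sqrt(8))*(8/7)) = 256*sqrt(2)/63+ 128/7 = 24.03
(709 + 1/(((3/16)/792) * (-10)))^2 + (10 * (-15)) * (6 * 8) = 1873489/25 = 74939.56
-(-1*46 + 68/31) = 1358/31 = 43.81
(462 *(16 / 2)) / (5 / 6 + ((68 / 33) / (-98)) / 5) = 19921440 / 4469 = 4457.70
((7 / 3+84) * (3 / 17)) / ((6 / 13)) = 3367 / 102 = 33.01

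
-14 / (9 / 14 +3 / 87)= -5684 / 275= -20.67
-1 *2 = -2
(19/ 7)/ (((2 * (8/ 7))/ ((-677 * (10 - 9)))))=-12863/ 16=-803.94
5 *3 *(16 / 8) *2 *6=360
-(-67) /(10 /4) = 134 /5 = 26.80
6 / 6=1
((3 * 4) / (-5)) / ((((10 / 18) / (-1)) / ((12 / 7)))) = 1296 / 175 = 7.41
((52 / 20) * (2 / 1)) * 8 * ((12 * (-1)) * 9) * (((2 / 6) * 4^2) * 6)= -718848 / 5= -143769.60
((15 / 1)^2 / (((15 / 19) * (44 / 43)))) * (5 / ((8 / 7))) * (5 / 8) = 2144625 / 2816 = 761.59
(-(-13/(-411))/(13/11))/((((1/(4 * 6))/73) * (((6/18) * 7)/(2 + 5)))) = -19272/137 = -140.67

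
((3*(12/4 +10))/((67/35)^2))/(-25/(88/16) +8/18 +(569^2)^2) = 4729725/46583687698986197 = 0.00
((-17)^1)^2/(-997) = -289/997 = -0.29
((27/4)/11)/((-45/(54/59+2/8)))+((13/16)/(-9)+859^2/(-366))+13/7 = -3653762149/1813896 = -2014.32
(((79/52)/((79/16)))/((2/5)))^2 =100/169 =0.59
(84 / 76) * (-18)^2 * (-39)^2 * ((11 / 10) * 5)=56918862 / 19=2995729.58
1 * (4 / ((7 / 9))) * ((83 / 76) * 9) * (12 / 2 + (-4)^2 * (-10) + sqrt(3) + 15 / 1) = -934497 / 133 + 6723 * sqrt(3) / 133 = -6938.74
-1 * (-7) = 7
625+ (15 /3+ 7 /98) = 8821 /14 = 630.07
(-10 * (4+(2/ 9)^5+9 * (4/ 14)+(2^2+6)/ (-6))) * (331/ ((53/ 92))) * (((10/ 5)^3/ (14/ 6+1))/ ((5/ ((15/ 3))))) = -493949223968/ 7302393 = -67642.10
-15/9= -1.67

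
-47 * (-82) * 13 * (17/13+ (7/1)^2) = 2520516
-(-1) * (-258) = -258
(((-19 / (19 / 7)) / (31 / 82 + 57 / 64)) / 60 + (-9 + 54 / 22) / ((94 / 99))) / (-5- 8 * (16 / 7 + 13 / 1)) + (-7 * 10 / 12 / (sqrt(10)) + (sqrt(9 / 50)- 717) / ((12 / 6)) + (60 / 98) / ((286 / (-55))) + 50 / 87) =-27657739885184837 / 77258814903270- 7 * sqrt(10) / 12 + 3 * sqrt(2) / 20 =-359.62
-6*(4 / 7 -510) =21396 / 7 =3056.57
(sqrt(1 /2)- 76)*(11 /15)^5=-12239876 /759375 +161051*sqrt(2) /1518750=-15.97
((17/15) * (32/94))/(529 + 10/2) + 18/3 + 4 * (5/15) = 1380526/188235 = 7.33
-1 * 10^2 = -100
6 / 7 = 0.86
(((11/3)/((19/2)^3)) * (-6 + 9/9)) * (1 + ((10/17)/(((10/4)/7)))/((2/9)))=-62920/349809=-0.18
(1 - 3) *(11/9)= -22/9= -2.44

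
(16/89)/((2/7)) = 56/89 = 0.63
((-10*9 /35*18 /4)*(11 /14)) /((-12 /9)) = 6.82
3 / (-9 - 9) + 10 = 59 / 6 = 9.83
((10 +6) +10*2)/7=36/7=5.14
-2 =-2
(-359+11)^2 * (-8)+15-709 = -969526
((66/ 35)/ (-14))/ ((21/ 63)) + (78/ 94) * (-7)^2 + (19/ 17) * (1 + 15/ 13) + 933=2482881157/ 2544815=975.66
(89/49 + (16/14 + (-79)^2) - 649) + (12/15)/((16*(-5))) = 27415251/4900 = 5594.95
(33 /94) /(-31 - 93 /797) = -26301 /2331200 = -0.01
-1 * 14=-14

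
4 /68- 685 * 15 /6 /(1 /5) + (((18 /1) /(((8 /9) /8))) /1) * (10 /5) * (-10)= -401283 /34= -11802.44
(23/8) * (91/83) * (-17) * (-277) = 9855937/664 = 14843.28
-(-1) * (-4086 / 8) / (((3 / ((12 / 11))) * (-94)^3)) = 2043 / 9136424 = 0.00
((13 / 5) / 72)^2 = 169 / 129600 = 0.00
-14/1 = -14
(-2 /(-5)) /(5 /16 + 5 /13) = 416 /725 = 0.57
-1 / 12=-0.08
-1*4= -4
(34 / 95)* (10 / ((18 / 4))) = 136 / 171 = 0.80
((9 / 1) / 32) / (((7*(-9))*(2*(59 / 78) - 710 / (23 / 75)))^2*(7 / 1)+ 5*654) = 268203 / 141829332125603552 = 0.00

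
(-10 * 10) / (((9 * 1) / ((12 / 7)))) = -400 / 21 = -19.05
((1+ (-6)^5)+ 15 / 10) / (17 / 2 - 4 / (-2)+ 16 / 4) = -536.10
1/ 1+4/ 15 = 19/ 15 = 1.27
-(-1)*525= 525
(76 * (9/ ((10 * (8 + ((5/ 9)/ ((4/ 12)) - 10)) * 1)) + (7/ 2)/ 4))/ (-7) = 1387/ 70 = 19.81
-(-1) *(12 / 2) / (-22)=-3 / 11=-0.27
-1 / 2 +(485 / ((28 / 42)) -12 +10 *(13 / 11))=7995 / 11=726.82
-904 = -904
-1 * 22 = -22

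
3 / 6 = 1 / 2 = 0.50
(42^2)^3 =5489031744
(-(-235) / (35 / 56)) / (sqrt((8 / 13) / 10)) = 1515.70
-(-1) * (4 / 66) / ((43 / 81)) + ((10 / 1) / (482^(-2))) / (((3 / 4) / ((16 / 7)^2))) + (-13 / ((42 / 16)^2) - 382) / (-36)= 60764401252603 / 3754674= 16183669.01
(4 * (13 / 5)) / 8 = 1.30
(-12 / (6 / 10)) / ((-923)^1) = 0.02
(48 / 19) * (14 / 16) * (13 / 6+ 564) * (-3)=-71337 / 19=-3754.58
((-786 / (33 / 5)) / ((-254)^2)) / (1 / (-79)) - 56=-55.85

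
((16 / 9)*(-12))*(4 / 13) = -256 / 39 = -6.56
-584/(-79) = 7.39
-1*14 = -14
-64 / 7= -9.14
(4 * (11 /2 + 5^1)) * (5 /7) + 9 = 39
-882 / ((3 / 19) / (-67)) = 374262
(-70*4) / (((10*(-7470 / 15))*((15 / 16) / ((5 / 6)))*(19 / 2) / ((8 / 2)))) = 896 / 42579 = 0.02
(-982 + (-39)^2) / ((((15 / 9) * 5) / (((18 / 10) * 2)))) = 29106 / 125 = 232.85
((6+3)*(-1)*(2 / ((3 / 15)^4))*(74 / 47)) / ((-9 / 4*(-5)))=-74000 / 47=-1574.47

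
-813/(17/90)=-73170/17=-4304.12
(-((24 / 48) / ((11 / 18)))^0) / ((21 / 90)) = -4.29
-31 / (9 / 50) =-1550 / 9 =-172.22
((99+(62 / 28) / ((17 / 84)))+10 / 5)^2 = 3621409 / 289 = 12530.83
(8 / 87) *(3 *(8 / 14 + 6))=368 / 203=1.81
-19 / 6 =-3.17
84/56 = 1.50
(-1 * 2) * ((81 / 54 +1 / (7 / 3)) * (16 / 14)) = -216 / 49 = -4.41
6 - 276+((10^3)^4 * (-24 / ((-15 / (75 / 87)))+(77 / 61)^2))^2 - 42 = 102900449960999999999996366962088328 / 11644352281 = 8836940645372080700621356.00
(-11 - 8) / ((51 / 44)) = -836 / 51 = -16.39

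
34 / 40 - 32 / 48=11 / 60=0.18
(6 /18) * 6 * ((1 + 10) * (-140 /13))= -3080 /13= -236.92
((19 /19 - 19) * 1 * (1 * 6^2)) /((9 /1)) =-72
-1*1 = -1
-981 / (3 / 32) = -10464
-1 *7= -7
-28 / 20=-1.40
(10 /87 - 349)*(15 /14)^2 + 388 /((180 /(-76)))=-144343823 /255780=-564.33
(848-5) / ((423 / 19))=37.87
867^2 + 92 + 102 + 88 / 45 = 33834823 / 45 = 751884.96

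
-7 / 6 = -1.17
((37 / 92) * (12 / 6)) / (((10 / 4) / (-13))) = -481 / 115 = -4.18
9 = 9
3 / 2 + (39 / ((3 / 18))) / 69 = 225 / 46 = 4.89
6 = 6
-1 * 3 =-3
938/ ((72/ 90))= 2345/ 2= 1172.50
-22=-22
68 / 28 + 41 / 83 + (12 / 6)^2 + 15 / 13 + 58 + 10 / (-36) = 65.80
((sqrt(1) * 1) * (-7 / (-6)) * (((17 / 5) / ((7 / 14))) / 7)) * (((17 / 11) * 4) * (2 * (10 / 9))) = 4624 / 297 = 15.57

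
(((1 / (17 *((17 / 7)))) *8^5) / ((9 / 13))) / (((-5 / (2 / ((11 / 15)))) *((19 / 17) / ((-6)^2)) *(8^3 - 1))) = -10223616 / 259369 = -39.42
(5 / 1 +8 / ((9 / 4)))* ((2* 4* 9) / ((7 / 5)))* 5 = 2200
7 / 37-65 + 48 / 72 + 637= 572.86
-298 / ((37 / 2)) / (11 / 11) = -16.11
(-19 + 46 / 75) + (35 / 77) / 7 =-105808 / 5775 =-18.32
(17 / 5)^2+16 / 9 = 3001 / 225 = 13.34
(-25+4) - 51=-72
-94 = -94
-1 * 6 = -6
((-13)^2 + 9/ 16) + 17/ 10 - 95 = 6101/ 80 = 76.26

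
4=4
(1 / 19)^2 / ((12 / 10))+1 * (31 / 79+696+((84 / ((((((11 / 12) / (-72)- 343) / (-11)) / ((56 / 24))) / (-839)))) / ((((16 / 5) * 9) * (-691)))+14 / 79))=24418485547520377 / 35041894141962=696.84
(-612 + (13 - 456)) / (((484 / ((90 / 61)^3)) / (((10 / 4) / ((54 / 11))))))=-17803125 / 4993582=-3.57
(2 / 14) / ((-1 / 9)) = -1.29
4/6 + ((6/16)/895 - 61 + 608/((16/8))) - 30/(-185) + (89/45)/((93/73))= 10882091311/44347608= 245.38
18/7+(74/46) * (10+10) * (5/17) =32938/2737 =12.03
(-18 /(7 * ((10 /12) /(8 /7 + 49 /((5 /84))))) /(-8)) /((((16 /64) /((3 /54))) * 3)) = 28852 /1225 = 23.55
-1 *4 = -4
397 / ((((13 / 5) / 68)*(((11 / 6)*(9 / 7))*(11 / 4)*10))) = 755888 / 4719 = 160.18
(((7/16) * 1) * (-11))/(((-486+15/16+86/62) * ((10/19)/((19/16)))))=861707/38384480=0.02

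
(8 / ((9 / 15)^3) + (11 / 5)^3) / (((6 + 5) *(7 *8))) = 22991 / 297000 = 0.08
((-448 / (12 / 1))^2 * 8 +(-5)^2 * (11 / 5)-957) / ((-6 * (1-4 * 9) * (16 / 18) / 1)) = 54.90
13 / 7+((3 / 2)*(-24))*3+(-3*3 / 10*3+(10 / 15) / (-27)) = -617279 / 5670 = -108.87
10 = 10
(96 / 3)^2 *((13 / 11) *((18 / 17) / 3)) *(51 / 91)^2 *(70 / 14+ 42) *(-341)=-1369626624 / 637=-2150120.29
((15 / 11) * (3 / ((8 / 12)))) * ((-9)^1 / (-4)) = 13.81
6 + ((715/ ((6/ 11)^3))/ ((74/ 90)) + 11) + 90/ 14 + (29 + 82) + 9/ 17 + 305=612731915/ 105672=5798.43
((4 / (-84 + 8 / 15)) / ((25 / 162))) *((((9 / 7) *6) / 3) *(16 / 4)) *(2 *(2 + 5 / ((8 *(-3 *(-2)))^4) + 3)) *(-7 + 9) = -143327259 / 2243584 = -63.88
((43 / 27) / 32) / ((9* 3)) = 43 / 23328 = 0.00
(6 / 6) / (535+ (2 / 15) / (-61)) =915 / 489523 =0.00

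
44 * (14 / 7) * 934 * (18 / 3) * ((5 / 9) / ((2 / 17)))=6986320 / 3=2328773.33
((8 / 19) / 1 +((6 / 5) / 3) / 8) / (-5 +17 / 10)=-0.14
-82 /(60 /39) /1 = -533 /10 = -53.30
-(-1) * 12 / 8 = 3 / 2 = 1.50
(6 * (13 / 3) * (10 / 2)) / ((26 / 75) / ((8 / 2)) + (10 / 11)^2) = 2359500 / 16573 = 142.37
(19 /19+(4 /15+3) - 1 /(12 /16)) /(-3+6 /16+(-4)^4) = 352 /30405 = 0.01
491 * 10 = 4910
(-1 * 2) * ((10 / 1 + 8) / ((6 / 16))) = -96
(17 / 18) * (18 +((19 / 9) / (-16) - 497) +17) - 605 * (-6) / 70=-6978197 / 18144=-384.60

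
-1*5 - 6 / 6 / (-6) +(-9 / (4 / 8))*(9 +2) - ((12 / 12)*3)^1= -1235 / 6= -205.83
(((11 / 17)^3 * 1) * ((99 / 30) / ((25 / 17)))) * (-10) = -43923 / 7225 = -6.08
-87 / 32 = -2.72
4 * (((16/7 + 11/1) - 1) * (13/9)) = 4472/63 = 70.98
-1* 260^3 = -17576000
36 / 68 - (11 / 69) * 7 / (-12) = 8761 / 14076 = 0.62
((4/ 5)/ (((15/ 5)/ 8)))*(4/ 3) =128/ 45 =2.84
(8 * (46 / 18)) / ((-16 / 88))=-1012 / 9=-112.44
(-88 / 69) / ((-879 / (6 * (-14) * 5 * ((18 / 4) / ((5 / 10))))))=-36960 / 6739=-5.48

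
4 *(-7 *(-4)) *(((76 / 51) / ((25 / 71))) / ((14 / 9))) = 129504 / 425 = 304.72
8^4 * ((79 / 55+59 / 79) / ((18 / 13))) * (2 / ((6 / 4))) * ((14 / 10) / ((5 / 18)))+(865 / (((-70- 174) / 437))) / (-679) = 781098184604453 / 17996555500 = 43402.65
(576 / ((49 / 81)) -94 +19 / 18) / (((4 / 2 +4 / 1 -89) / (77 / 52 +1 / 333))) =-19470951883 / 1267635096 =-15.36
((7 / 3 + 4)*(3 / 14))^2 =361 / 196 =1.84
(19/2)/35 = 19/70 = 0.27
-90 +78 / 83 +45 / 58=-425001 / 4814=-88.28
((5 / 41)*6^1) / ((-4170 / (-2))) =2 / 5699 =0.00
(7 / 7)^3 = 1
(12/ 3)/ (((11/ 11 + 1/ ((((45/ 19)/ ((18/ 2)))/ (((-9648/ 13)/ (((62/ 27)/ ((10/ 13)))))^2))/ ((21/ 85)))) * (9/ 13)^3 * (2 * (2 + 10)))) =1025122522229/ 118429876556462934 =0.00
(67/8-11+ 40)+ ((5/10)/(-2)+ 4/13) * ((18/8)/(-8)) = 62165/1664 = 37.36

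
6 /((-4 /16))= -24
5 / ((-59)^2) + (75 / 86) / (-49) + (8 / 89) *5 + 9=9.43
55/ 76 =0.72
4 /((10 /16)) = 32 /5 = 6.40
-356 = -356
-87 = -87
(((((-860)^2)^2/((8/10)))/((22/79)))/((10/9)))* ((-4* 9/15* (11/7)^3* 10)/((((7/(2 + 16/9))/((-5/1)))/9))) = 4998006267515535.19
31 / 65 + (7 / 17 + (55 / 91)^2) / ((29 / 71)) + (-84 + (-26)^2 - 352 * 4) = -16608165209 / 20412665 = -813.62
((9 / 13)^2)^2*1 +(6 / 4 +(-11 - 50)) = -3385637 / 57122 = -59.27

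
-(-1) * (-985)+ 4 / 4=-984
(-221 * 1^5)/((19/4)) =-46.53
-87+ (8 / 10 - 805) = -4456 / 5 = -891.20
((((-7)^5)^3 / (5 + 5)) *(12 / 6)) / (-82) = 4747561509943 / 410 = 11579418316.93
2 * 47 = 94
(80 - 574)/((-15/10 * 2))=494/3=164.67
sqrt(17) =4.12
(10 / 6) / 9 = 5 / 27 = 0.19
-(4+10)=-14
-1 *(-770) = 770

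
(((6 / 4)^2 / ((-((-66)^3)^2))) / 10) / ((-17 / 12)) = 1 / 520413759360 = 0.00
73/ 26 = 2.81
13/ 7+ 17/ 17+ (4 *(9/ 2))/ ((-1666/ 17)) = 131/ 49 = 2.67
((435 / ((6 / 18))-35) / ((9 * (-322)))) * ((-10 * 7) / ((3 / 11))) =69850 / 621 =112.48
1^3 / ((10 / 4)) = 2 / 5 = 0.40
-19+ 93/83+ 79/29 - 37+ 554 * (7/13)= 7702352/31291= 246.15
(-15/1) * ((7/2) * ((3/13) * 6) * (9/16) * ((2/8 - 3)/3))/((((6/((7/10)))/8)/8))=14553/52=279.87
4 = 4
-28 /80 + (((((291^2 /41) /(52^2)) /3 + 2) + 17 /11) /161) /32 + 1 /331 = -3600276896729 /10398174026240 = -0.35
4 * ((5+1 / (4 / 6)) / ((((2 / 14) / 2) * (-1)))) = -364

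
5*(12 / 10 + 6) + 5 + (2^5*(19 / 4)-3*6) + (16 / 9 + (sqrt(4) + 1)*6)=1753 / 9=194.78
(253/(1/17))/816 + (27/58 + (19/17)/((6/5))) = 52595/7888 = 6.67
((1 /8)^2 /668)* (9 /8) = 9 /342016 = 0.00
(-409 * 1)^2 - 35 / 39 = 6523924 / 39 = 167280.10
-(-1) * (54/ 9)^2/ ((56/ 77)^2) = 1089/ 16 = 68.06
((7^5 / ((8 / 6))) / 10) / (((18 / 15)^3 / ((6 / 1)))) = 420175 / 96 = 4376.82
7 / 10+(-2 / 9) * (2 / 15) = 181 / 270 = 0.67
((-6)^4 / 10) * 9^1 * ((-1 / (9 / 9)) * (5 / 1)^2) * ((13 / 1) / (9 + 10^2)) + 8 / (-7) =-2654432 / 763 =-3478.94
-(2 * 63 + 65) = -191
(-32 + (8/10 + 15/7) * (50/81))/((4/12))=-17114/189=-90.55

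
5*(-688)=-3440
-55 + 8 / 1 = -47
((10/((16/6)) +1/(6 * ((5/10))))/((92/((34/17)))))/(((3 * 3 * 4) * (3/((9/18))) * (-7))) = -7/119232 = -0.00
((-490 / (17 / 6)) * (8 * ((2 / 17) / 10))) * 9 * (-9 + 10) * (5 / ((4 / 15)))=-793800 / 289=-2746.71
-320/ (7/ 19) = -6080/ 7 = -868.57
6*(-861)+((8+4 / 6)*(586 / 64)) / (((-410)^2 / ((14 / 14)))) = -41683416991 / 8068800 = -5166.00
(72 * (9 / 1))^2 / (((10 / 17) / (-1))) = -3569184 / 5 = -713836.80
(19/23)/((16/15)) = 285/368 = 0.77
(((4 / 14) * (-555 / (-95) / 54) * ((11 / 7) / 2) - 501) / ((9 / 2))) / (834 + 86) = -8395351 / 69378120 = -0.12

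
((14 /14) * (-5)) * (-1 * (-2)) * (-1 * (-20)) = -200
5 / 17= 0.29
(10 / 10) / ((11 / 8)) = 8 / 11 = 0.73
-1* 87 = -87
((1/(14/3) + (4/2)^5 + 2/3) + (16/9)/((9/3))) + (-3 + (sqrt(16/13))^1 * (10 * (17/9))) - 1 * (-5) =680 * sqrt(13)/117 + 13409/378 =56.43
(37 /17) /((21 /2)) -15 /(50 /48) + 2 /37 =-933788 /66045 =-14.14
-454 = -454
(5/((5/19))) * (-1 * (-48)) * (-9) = -8208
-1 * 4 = -4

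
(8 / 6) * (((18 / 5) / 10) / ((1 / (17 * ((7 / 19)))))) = 1428 / 475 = 3.01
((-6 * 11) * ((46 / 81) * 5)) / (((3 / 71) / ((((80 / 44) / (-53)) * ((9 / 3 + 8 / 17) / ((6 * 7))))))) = 19269400 / 1532601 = 12.57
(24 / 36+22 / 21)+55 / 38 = 841 / 266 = 3.16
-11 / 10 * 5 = -11 / 2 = -5.50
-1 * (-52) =52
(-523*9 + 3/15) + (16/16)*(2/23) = -541272/115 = -4706.71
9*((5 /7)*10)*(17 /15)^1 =510 /7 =72.86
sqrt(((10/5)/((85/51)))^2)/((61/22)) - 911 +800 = -33723/305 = -110.57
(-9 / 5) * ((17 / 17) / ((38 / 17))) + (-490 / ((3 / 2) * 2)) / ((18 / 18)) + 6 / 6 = -92989 / 570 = -163.14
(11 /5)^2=121 /25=4.84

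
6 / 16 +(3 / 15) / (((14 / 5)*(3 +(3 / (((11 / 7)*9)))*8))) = 3387 / 8680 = 0.39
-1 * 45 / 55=-9 / 11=-0.82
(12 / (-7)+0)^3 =-1728 / 343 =-5.04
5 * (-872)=-4360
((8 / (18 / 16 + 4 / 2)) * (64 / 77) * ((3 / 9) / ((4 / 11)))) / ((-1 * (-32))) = 32 / 525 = 0.06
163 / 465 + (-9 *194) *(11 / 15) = -1280.05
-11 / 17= -0.65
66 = 66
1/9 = 0.11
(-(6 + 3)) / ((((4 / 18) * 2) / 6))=-243 / 2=-121.50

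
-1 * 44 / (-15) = 44 / 15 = 2.93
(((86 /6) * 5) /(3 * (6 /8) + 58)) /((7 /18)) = 5160 /1687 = 3.06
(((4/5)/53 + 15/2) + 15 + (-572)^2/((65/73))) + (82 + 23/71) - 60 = 13828936157/37630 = 367497.64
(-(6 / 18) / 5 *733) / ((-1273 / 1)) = 733 / 19095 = 0.04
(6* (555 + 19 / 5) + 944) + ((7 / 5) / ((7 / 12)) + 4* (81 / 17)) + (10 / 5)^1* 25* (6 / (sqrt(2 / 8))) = 418052 / 85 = 4918.26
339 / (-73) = -339 / 73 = -4.64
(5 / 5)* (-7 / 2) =-7 / 2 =-3.50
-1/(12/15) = -5/4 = -1.25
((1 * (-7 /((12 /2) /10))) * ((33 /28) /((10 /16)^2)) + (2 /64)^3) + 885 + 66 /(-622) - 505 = 344.69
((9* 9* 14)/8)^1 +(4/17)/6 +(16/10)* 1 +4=150337/1020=147.39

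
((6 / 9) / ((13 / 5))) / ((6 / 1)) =0.04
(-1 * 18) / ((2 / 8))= -72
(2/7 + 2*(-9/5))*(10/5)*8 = -1856/35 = -53.03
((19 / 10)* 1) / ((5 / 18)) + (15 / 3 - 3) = 221 / 25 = 8.84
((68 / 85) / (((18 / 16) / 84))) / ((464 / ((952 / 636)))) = 13328 / 69165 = 0.19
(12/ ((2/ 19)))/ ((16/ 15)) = 106.88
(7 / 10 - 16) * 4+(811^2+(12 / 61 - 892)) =200314239 / 305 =656768.00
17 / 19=0.89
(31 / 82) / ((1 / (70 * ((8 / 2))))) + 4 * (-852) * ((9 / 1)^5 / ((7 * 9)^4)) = 9162788 / 98441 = 93.08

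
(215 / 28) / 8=215 / 224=0.96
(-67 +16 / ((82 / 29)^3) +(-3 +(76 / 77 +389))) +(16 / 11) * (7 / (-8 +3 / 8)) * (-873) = 481189828901 / 323721937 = 1486.43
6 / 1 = 6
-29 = -29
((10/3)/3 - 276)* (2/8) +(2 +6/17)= -20309/306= -66.37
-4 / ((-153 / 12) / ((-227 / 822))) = -1816 / 20961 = -0.09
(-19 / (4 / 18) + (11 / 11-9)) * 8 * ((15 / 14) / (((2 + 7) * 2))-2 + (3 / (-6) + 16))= -212993 / 21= -10142.52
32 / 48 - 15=-43 / 3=-14.33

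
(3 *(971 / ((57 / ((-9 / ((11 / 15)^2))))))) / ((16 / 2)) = -1966275 / 18392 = -106.91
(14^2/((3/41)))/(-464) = -2009/348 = -5.77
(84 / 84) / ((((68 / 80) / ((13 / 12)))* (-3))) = -65 / 153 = -0.42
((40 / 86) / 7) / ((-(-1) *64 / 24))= 15 / 602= 0.02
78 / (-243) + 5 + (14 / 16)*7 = 7001 / 648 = 10.80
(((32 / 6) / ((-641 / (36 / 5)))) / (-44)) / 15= 16 / 176275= 0.00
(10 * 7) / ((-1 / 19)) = -1330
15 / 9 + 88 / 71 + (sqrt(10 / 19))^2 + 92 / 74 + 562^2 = 47294864845 / 149739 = 315848.68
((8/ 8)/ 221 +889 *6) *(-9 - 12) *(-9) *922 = 205417944270/ 221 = 929492960.50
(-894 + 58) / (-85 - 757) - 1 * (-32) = 13890 / 421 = 32.99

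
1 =1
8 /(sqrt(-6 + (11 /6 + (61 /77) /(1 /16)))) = 8 * sqrt(1816122) /3931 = 2.74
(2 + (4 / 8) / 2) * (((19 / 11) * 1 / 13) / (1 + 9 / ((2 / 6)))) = 171 / 16016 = 0.01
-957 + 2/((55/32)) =-955.84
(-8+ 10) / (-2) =-1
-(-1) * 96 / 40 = 12 / 5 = 2.40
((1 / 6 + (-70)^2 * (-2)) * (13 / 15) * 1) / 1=-764387 / 90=-8493.19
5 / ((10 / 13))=13 / 2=6.50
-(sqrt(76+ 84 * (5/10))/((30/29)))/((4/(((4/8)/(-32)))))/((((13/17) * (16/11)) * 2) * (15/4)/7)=37961 * sqrt(118)/11980800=0.03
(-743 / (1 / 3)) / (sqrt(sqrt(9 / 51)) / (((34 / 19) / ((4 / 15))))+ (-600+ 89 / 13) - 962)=296929394912280* 17^(1 / 4)* 3^(3 / 4) / 4002720198595903897315817579+ 3098725712793722700* sqrt(51) / 4002720198595903897315817579+ 32337994175233656711750* 17^(3 / 4)* 3^(1 / 4) / 4002720198595903897315817579+ 5737093693164836966820211875 / 4002720198595903897315817579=1.43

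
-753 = -753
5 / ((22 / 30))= 75 / 11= 6.82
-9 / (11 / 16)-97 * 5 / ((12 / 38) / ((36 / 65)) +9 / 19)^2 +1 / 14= -142723435 / 311542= -458.12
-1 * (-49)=49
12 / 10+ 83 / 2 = 427 / 10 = 42.70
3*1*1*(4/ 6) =2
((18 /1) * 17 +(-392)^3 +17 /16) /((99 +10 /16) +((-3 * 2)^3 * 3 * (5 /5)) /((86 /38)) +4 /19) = 322998.35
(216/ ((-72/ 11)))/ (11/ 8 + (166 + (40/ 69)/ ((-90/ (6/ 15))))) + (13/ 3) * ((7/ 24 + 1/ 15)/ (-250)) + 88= 32851546660171/ 374177790000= 87.80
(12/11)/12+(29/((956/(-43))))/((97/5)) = 24147/1020052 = 0.02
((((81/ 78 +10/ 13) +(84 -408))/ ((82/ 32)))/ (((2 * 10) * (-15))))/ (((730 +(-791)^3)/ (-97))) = 1625138/ 19784144816475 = 0.00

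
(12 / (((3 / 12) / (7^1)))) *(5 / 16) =105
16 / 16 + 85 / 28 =113 / 28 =4.04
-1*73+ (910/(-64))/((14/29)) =-102.45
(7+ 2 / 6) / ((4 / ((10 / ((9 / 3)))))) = 55 / 9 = 6.11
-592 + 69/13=-7627/13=-586.69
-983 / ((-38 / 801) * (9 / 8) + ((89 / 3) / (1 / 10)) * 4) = -1049844 / 1267303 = -0.83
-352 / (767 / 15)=-5280 / 767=-6.88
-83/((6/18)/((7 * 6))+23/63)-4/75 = -784538/3525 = -222.56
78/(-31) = -78/31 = -2.52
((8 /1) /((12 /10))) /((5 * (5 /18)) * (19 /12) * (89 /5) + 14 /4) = 1440 /9211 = 0.16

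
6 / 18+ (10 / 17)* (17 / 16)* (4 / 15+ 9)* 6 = 421 / 12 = 35.08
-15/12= -5/4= -1.25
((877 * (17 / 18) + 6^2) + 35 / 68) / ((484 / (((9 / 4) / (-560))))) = -529253 / 73722880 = -0.01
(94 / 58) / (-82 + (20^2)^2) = 0.00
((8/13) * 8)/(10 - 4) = 32/39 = 0.82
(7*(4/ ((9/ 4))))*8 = 896/ 9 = 99.56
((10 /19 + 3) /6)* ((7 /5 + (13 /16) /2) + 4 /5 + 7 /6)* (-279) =-3761447 /6080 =-618.66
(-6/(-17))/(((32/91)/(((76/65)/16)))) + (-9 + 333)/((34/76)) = 3940239/5440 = 724.31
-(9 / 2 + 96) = -100.50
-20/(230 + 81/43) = -860/9971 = -0.09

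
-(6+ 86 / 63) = -7.37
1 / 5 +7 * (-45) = -1574 / 5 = -314.80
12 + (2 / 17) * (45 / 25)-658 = -54892 / 85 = -645.79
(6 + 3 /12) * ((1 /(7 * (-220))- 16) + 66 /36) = -327265 /3696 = -88.55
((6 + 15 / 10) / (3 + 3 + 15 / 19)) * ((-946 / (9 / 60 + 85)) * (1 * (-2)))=41800 / 1703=24.54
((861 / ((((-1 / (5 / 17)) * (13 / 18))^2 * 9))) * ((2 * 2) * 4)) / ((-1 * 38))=-6199200 / 927979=-6.68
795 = 795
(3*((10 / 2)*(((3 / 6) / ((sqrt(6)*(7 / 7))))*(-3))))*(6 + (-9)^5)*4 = 885645*sqrt(6) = 2169378.34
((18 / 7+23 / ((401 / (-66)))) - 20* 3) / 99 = -19092 / 30877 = -0.62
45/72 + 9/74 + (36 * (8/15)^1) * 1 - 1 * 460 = -440.05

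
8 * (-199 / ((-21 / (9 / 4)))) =1194 / 7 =170.57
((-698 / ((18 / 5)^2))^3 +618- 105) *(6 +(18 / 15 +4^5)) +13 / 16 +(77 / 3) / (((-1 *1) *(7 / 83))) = -6826712040692647 / 42515280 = -160570788.68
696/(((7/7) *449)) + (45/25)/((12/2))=8307/4490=1.85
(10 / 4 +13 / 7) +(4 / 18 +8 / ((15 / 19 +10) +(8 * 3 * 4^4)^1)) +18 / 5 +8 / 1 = 1192075373 / 73672830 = 16.18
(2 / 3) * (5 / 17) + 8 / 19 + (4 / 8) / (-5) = 5011 / 9690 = 0.52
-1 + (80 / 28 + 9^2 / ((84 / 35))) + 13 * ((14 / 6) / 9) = 29467 / 756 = 38.98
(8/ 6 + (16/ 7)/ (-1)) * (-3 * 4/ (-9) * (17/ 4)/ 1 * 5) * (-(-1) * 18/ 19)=-3400/ 133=-25.56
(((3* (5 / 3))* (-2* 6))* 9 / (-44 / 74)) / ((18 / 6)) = 3330 / 11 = 302.73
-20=-20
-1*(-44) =44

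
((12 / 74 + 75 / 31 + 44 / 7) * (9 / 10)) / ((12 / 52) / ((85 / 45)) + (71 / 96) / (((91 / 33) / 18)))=25174552 / 15614111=1.61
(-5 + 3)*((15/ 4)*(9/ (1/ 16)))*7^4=-2593080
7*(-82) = -574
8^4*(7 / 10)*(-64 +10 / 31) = -28299264 / 155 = -182575.90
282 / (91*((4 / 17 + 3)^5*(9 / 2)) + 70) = 800799348 / 412388683105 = 0.00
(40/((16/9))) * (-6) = -135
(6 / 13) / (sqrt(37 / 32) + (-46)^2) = 0.00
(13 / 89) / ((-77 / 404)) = -5252 / 6853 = -0.77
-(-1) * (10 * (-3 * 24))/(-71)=720/71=10.14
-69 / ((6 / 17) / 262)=-51221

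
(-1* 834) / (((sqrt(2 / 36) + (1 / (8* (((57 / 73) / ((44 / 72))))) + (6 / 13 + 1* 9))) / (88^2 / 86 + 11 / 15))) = -7729.44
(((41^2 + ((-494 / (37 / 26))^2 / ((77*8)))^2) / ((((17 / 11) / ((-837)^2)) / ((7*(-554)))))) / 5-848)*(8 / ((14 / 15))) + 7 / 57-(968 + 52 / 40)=-1178442143277455785747263653 / 9788574228510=-120389559885560.19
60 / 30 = 2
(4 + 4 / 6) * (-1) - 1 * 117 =-365 / 3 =-121.67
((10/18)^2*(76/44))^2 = 225625/793881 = 0.28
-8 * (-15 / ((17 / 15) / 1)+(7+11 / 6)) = 1796 / 51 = 35.22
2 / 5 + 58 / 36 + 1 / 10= 19 / 9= 2.11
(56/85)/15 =56/1275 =0.04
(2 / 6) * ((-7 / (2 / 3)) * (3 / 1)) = -21 / 2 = -10.50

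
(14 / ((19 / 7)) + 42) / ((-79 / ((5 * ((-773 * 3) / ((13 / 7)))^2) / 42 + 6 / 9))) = -110805.28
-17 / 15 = -1.13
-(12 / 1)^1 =-12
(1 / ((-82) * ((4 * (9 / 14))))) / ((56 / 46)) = -0.00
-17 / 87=-0.20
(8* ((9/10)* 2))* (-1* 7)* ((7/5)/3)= -1176/25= -47.04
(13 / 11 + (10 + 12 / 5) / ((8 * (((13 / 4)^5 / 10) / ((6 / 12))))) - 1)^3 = 571543164069116968 / 68128423601754797567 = 0.01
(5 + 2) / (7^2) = 1 / 7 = 0.14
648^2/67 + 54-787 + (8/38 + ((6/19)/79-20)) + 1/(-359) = 199090718626/36103553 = 5514.44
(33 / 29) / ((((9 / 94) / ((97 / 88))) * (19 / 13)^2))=770471 / 125628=6.13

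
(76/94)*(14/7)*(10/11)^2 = 7600/5687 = 1.34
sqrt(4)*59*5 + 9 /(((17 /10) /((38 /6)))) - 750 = -2150 /17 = -126.47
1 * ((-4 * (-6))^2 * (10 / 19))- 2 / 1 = 5722 / 19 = 301.16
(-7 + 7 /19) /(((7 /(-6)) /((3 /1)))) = 17.05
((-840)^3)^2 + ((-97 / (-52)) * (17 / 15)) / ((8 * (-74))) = 162215379079004159998351 / 461760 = 351298031616000000.00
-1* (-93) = 93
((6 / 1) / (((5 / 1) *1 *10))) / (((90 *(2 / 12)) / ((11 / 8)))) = 11 / 1000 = 0.01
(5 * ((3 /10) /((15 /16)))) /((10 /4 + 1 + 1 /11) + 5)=176 /945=0.19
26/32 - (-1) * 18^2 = 5197/16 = 324.81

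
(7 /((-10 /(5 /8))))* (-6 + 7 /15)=581 /240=2.42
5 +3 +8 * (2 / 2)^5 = 16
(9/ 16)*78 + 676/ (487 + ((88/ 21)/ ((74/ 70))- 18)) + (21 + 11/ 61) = 1703303321/ 25619512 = 66.48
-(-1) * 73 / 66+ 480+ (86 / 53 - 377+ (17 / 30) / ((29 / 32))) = 17981269 / 169070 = 106.35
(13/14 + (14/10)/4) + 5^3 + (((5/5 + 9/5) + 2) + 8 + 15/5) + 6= 20731/140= 148.08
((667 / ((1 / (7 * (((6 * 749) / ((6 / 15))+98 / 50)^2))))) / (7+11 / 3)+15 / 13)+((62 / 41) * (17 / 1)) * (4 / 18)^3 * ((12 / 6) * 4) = 26844639153807847289 / 485696250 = 55270427049.43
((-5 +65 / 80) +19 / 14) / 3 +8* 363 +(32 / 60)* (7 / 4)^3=4881937 / 1680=2905.91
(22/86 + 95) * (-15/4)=-15360/43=-357.21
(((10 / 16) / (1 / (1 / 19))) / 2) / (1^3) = 5 / 304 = 0.02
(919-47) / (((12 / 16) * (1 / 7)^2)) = 170912 / 3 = 56970.67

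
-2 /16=-1 /8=-0.12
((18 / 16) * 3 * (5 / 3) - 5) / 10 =1 / 16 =0.06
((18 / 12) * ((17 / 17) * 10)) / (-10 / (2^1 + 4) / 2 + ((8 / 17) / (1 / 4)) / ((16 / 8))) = 1530 / 11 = 139.09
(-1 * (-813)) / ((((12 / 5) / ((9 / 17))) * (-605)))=-2439 / 8228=-0.30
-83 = -83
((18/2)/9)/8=1/8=0.12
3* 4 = 12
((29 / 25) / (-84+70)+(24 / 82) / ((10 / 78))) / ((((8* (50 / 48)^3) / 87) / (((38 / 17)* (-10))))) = -180357798528 / 381171875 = -473.17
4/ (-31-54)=-4/ 85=-0.05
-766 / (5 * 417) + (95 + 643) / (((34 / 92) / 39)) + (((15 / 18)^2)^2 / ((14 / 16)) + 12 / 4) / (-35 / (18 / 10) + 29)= 9970860154981 / 128027340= 77880.71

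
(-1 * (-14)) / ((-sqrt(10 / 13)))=-15.96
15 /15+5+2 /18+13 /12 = 259 /36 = 7.19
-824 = -824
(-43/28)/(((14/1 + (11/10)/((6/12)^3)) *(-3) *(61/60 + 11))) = 1075/575358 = 0.00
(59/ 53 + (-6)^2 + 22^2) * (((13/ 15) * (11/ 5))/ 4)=3949517/ 15900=248.40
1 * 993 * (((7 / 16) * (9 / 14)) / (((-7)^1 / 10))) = -44685 / 112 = -398.97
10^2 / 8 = 25 / 2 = 12.50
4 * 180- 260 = 460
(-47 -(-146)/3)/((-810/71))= -71/486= -0.15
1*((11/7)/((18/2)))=11/63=0.17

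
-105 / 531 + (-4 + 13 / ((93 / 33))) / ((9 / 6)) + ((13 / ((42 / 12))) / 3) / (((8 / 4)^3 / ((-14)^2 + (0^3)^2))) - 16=79804 / 5487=14.54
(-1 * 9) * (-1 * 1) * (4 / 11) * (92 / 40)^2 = 4761 / 275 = 17.31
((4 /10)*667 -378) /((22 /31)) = -8618 /55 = -156.69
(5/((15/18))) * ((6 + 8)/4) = 21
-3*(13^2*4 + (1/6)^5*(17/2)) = -10513169/5184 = -2028.00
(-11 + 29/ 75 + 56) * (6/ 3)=6808/ 75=90.77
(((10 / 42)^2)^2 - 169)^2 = 28559.91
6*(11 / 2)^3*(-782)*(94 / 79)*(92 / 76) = -1124400.60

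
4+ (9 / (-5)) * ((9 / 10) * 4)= -62 / 25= -2.48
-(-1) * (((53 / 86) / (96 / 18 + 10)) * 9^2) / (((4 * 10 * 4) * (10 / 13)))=167427 / 6329600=0.03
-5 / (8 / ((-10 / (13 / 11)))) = 275 / 52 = 5.29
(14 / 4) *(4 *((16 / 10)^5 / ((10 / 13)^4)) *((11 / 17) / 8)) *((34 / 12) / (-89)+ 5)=1493624228096 / 8865234375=168.48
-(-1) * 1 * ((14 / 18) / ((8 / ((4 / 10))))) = 7 / 180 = 0.04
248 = 248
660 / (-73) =-660 / 73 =-9.04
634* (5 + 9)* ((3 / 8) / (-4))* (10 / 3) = -11095 / 4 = -2773.75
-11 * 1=-11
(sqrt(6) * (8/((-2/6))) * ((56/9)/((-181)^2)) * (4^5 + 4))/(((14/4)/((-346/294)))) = 22764032 * sqrt(6)/14447601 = 3.86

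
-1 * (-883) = 883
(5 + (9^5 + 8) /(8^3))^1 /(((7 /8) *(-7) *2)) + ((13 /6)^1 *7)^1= 100525 /18816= 5.34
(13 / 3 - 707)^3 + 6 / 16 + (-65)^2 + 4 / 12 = -74937036943 / 216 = -346930726.59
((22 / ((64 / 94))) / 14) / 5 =517 / 1120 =0.46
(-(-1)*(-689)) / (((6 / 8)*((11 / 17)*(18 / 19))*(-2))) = 222547 / 297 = 749.32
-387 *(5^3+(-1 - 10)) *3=-132354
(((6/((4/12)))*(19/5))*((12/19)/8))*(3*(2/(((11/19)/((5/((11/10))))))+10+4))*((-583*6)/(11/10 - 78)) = 21887.75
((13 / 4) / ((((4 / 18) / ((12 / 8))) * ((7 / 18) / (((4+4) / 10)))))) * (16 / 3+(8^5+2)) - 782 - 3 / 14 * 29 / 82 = 8485567681 / 5740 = 1478321.90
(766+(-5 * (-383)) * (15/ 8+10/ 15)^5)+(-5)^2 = 1623700351999/ 7962624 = 203915.24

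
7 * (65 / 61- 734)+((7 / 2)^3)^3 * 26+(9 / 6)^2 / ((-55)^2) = 2044076.07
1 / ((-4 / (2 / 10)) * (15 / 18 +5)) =-3 / 350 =-0.01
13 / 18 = 0.72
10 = 10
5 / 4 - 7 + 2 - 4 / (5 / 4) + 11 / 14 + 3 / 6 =-793 / 140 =-5.66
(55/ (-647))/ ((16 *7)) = -55/ 72464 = -0.00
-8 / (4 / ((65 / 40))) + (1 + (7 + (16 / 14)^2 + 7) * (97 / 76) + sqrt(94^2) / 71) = 4920397 / 264404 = 18.61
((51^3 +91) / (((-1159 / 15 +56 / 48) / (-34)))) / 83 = 714.54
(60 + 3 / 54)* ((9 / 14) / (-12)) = -1081 / 336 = -3.22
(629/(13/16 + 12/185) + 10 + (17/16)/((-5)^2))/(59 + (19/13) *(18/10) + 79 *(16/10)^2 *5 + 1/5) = 9817185937/14490636720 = 0.68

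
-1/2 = -0.50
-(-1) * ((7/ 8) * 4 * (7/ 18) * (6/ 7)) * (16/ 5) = 56/ 15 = 3.73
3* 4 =12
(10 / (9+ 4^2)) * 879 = 1758 / 5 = 351.60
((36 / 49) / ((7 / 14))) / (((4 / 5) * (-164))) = -45 / 4018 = -0.01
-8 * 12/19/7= -96/133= -0.72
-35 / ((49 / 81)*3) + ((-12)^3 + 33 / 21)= -12220 / 7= -1745.71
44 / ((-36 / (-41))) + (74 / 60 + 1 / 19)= 87889 / 1710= 51.40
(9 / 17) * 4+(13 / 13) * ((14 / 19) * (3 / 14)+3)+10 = 4934 / 323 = 15.28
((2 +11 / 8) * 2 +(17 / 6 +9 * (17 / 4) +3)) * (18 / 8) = 915 / 8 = 114.38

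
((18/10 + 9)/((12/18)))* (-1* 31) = -2511/5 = -502.20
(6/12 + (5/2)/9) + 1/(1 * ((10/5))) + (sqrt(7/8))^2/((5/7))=901/360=2.50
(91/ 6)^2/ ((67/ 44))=91091/ 603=151.06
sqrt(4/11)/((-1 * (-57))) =2 * sqrt(11)/627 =0.01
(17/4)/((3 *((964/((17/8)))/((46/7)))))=6647/323904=0.02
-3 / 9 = -1 / 3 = -0.33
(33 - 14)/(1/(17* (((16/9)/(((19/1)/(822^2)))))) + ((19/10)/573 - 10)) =-1111599280320/584858201981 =-1.90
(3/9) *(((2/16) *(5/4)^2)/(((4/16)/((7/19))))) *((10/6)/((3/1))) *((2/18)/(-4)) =-875/590976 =-0.00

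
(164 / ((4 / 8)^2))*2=1312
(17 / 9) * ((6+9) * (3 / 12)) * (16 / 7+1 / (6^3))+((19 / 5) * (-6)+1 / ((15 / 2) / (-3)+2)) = -778081 / 90720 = -8.58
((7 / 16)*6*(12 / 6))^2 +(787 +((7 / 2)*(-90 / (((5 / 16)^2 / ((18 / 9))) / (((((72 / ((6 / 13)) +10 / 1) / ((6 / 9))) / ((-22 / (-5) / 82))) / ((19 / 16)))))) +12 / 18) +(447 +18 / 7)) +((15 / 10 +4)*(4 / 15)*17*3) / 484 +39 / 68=-150470061276587 / 5969040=-25208418.99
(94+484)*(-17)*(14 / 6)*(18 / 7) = -58956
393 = 393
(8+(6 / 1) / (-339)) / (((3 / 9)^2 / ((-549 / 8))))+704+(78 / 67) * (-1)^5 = -128017517 / 30284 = -4227.23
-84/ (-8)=21/ 2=10.50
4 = 4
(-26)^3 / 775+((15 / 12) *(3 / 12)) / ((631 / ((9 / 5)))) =-177440321 / 7824400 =-22.68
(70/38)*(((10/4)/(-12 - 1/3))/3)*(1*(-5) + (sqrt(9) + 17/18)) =175/1332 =0.13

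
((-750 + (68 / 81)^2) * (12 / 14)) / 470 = -4916126 / 3597615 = -1.37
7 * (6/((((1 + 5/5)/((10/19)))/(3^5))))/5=10206/19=537.16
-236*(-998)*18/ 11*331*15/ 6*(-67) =-235048700520/ 11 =-21368063683.64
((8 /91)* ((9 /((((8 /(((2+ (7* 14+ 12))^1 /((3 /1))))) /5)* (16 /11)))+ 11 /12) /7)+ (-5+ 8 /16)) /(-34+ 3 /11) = 112475 /1417962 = 0.08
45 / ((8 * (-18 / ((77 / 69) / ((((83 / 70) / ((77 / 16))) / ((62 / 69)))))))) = -1.27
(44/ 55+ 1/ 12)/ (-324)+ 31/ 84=49849/ 136080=0.37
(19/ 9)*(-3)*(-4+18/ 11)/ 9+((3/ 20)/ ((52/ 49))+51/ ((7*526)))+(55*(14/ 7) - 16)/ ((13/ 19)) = 79157582579/ 568648080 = 139.20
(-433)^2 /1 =187489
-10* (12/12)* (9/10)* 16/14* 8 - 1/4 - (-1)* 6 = -2143/28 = -76.54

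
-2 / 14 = -1 / 7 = -0.14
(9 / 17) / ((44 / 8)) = 18 / 187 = 0.10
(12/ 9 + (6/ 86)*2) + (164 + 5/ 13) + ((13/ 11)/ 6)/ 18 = 165.87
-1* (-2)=2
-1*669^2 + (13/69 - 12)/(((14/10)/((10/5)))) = -216180113/483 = -447577.87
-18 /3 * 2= -12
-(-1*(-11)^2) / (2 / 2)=121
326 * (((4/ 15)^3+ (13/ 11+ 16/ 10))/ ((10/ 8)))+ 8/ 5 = 135885616/ 185625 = 732.04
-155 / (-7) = 155 / 7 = 22.14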